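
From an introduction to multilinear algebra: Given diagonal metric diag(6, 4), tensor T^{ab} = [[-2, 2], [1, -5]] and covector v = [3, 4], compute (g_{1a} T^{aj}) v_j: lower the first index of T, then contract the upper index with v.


Step 1: lower the first index. For a diagonal metric, g_{ia} T^{aj} = g_{ii} T^{ij} (no sum on i).
g_{11} = 6
S_1{}^1 = 6 * T^{11} = 6 * -2 = -12
S_1{}^2 = 6 * T^{12} = 6 * 2 = 12
Step 2: contract S_1{}^j with v_j.
S_1{}^1 * v_1 = -12 * 3 = -36
S_1{}^2 * v_2 = 12 * 4 = 48
Result = -36 + 48 = 12

12


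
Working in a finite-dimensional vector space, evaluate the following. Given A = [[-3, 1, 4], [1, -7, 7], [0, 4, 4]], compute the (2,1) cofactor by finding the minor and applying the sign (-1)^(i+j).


To find cofactor C_{21}, delete row 2 and column 1.
The resulting 2x2 submatrix is: [[1, 4], [4, 4]]
Minor M_{21} = 1*4 - 4*4
  = 4 - 16 = -12
Sign = (-1)^(2+1) = (-1)^3 = -1
Cofactor C_{21} = -1 * -12 = 12

12


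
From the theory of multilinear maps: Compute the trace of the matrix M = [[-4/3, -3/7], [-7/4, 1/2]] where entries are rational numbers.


The trace is the sum of diagonal entries.
Diagonal: M[1,1] = -4/3, M[2,2] = 1/2
Tr(M) = -4/3 + 1/2
Computing step by step:
After adding M[1,1]: -4/3
After adding M[2,2]: -5/6
Tr(M) = -5/6

-5/6


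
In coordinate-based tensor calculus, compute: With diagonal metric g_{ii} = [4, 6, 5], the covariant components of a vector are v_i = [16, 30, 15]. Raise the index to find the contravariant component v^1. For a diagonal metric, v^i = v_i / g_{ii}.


To raise an index with a diagonal metric: v^i = v_i / g_{ii}.
For index 1: v_1 = 16, g_{11} = 4
v^1 = 16 / 4 = 4

4


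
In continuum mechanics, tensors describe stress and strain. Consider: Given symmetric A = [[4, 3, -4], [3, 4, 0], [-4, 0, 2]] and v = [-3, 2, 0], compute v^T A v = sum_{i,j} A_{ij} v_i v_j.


First compute Av:
(Av)_1 = 4*-3 + 3*2 + -4*0 = -6
(Av)_2 = 3*-3 + 4*2 + 0*0 = -1
(Av)_3 = -4*-3 + 0*2 + 2*0 = 12
Av = [-6, -1, 12]
Then v^T (Av) = -3*-6 + 2*-1 + 0*12
= 18 + -2 + 0 = 16

16


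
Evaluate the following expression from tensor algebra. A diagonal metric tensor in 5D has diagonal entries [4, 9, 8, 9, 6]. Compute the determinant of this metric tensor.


For a diagonal metric, the determinant is the product of diagonal entries.
Diagonal entries: 4, 9, 8, 9, 6
det(g) = 4 * 9 * 8 * 9 * 6 = 15552

15552


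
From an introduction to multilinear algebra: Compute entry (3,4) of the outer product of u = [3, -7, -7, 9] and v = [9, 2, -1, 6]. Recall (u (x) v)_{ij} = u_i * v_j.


The outer product entry T_{ij} = u_i * v_j.
We need i=3, j=4.
u_3 = -7, v_4 = 6
T_{3,4} = -7 * 6 = -42

-42


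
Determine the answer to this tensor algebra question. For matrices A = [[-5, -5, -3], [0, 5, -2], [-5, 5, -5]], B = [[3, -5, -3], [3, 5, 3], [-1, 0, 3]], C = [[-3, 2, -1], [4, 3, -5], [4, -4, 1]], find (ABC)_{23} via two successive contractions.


(ABC)_{23} = sum_m (AB)_{2m} C_{m3}. First compute row 2 of AB.
(AB)_{21} = 0*3 + 5*3 + -2*-1 = 17
(AB)_{22} = 0*-5 + 5*5 + -2*0 = 25
(AB)_{23} = 0*-3 + 5*3 + -2*3 = 9
Now contract with column 3 of C:
(AB)_{21} * C_{13} = 17 * -1 = -17
(AB)_{22} * C_{23} = 25 * -5 = -125
(AB)_{23} * C_{33} = 9 * 1 = 9
(ABC)_{23} = -17 + -125 + 9 = -133

-133


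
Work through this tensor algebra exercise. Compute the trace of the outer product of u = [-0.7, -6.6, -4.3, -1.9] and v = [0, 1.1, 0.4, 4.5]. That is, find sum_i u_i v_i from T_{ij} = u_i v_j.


The outer product gives T_{ij} = u_i v_j.
The trace (contraction) is Tr(T) = sum_i T_{ii} = sum_i u_i v_i.
Diagonal entries:
T_{11} = u_1 * v_1 = -0.7 * 0 = 0
T_{22} = u_2 * v_2 = -6.6 * 1.1 = -7.26
T_{33} = u_3 * v_3 = -4.3 * 0.4 = -1.72
T_{44} = u_4 * v_4 = -1.9 * 4.5 = -8.55
Tr(T) = 0 + -7.26 + -1.72 + -8.55 = -17.53

-17.53


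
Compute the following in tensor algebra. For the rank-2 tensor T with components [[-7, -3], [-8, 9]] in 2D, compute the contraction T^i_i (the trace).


The contraction (trace) of a rank-2 tensor is the sum of its diagonal elements.
Diagonal entries: A[1,1] = -7, A[2,2] = 9
Tr(A) = -7 + 9 = 2

2


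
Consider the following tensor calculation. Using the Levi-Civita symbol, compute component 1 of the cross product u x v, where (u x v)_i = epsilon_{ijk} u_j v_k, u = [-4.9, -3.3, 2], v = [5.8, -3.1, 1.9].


(u x v)_1 = sum_{j,k} epsilon_{1jk} u_j v_k. Only permutations of (1,2,3) contribute; the two non-zero terms are:
eps_{123} u_2 v_3 = 1 * -3.3 * 1.9 = -6.27
eps_{132} u_3 v_2 = -1 * 2 * -3.1 = 6.2
(u x v)_1 = -0.07

-0.07


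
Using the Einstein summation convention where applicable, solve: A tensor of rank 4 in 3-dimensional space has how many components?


The number of components of a rank-r tensor in d dimensions is d^r.
Here d = 3 and r = 4.
3^4 = 81

81


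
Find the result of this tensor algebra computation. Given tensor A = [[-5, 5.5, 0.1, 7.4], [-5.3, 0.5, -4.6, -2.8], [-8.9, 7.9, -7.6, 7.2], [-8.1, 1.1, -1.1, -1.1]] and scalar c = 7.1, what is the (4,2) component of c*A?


Scalar multiplication: (cA)_{ij} = c * A_{ij}.
c = 7.1
A_{42} = 1.1
(cA)_{42} = 7.1 * 1.1 = 7.81

7.81


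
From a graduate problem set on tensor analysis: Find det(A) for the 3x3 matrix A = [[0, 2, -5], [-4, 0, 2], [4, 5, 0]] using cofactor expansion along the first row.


Expanding along the first row, det(A) = a11*M_11 - a12*M_12 + a13*M_13, where M_1j is the (1,j) minor.
Minor M_11 = 0*0 - 2*5 = -10
Minor M_12 = -4*0 - 2*4 = -8
Minor M_13 = -4*5 - 0*4 = -20
det = 0*(-10) - 2*(-8) + -5*(-20)
    = 0 - -16 + 100
    = 116

116


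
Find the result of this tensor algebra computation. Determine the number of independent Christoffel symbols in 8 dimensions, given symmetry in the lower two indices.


Christoffel symbols Gamma^k_{ij} are symmetric in i,j, so there are d * d(d+1)/2 independent symbols.
d = 8
d(d+1)/2 = 8 * 9 / 2 = 36
Total = 8 * 36 = 288

288


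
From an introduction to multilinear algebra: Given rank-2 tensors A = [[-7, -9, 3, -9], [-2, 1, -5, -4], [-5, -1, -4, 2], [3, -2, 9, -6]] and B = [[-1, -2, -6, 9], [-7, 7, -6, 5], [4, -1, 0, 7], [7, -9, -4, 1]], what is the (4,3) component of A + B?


Tensor addition is component-wise: (A + B)_{ij} = A_{ij} + B_{ij}.
A_{43} = 9
B_{43} = -4
(A + B)_{43} = 9 + -4 = 5

5


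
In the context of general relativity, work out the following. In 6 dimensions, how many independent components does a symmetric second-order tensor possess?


A symmetric rank-2 tensor in d dimensions has d(d+1)/2 independent components.
d = 6
d(d+1)/2 = 6 * 7 / 2 = 42 / 2 = 21

21


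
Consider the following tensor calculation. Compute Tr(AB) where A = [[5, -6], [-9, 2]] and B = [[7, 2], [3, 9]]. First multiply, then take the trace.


Tr(AB) = sum_i (AB)_{ii} where (AB)_{ii} = sum_k A_{ik} B_{ki}.
(AB)_{11} = 5*7 + -6*3 = 17
(AB)_{22} = -9*2 + 2*9 = 0
Tr(AB) = 17 + 0 = 17

17


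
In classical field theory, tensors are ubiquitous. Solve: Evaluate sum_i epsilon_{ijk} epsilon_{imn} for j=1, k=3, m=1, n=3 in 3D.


Using the identity: epsilon_{ijk} epsilon_{imn} = delta_{jm} delta_{kn} - delta_{jn} delta_{km}.
delta_{11} = 1
delta_{33} = 1
delta_{13} = 0
delta_{31} = 0
Result = 1 * 1 - 0 * 0 = 1 - 0 = 1

1


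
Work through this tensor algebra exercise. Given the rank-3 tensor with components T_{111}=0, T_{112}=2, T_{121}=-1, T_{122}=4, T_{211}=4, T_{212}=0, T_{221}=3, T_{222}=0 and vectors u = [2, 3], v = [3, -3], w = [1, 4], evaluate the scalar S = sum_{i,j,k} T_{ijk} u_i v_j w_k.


S = sum over i,j,k of T_{ijk} u_i v_j w_k. Expanding all 8 terms:
T_{111}*u_1*v_1*w_1 = 0*2*3*1 = 0  (running total: 0)
T_{112}*u_1*v_1*w_2 = 2*2*3*4 = 48  (running total: 48)
T_{121}*u_1*v_2*w_1 = -1*2*-3*1 = 6  (running total: 54)
T_{122}*u_1*v_2*w_2 = 4*2*-3*4 = -96  (running total: -42)
T_{211}*u_2*v_1*w_1 = 4*3*3*1 = 36  (running total: -6)
T_{212}*u_2*v_1*w_2 = 0*3*3*4 = 0  (running total: -6)
T_{221}*u_2*v_2*w_1 = 3*3*-3*1 = -27  (running total: -33)
T_{222}*u_2*v_2*w_2 = 0*3*-3*4 = 0  (running total: -33)
S = -33

-33


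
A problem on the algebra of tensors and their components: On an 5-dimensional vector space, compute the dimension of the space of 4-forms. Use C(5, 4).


The dimension of the space of p-forms on an n-dimensional space is C(n, p).
n = 5, p = 4
C(5, 4) = 5! / (4! * 1!) = 5

5


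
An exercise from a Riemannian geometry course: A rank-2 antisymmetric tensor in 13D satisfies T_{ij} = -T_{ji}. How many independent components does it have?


An antisymmetric rank-2 tensor satisfies A_{ij} = -A_{ji}, so diagonal entries are zero.
The independent components are the upper-triangular entries: C(n, 2) = n(n-1)/2.
n = 13
C(13, 2) = 13 * 12 / 2 = 156 / 2 = 78

78


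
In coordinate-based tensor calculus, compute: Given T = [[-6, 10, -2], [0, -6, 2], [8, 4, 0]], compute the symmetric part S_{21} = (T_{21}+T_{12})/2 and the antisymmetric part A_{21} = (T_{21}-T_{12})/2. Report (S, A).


T_{21} = 0
T_{12} = 10
S_{21} = (0 + 10)/2 = 10/2 = 5
A_{21} = (0 - 10)/2 = -10/2 = -5
Check: S + A = 5 + -5 = 0 = T_{21}.

(5, -5)


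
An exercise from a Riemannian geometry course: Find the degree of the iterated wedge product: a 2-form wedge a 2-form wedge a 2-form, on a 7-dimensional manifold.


The degree of a wedge product is the sum of the degrees of the individual forms.
Degrees: 2, 2, 2
Total degree = 2 + 2 + 2 = 6

6


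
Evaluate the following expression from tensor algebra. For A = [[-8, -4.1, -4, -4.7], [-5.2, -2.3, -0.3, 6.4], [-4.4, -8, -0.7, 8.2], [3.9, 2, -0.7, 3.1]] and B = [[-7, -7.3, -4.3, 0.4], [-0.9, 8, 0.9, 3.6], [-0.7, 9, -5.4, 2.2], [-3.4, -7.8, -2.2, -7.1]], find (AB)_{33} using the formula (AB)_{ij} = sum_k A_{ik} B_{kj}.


(AB)_{ij} = sum_k A_{ik} B_{kj}.
For i=3, j=3:
A_{31} * B_{13} = -4.4 * -4.3 = 18.92
A_{32} * B_{23} = -8 * 0.9 = -7.2
A_{33} * B_{33} = -0.7 * -5.4 = 3.78
A_{34} * B_{43} = 8.2 * -2.2 = -18.04
Sum = 18.92 + -7.2 + 3.78 + -18.04 = -2.54

-2.54


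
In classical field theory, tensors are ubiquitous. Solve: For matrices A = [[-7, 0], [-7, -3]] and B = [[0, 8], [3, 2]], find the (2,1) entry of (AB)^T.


(AB)^T_{ij} = (AB)_{ji} = sum_k A_{jk} B_{ki}.
For i=2, j=1 we need (AB)_{12}:
A_{11} * B_{12} = -7 * 8 = -56
A_{12} * B_{22} = 0 * 2 = 0
Sum = -56 + 0 = -56

-56


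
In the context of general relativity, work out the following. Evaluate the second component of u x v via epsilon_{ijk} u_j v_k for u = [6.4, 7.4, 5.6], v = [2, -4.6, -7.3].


(u x v)_2 = sum_{j,k} epsilon_{2jk} u_j v_k. Only permutations of (1,2,3) contribute; the two non-zero terms are:
eps_{213} u_1 v_3 = -1 * 6.4 * -7.3 = 46.72
eps_{231} u_3 v_1 = 1 * 5.6 * 2 = 11.2
(u x v)_2 = 57.92

57.92


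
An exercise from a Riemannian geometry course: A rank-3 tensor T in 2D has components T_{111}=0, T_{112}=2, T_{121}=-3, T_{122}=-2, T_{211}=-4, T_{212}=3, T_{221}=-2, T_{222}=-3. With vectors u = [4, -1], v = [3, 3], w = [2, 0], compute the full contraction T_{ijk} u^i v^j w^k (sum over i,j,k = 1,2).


S = sum over i,j,k of T_{ijk} u_i v_j w_k. Expanding all 8 terms:
T_{111}*u_1*v_1*w_1 = 0*4*3*2 = 0  (running total: 0)
T_{112}*u_1*v_1*w_2 = 2*4*3*0 = 0  (running total: 0)
T_{121}*u_1*v_2*w_1 = -3*4*3*2 = -72  (running total: -72)
T_{122}*u_1*v_2*w_2 = -2*4*3*0 = 0  (running total: -72)
T_{211}*u_2*v_1*w_1 = -4*-1*3*2 = 24  (running total: -48)
T_{212}*u_2*v_1*w_2 = 3*-1*3*0 = 0  (running total: -48)
T_{221}*u_2*v_2*w_1 = -2*-1*3*2 = 12  (running total: -36)
T_{222}*u_2*v_2*w_2 = -3*-1*3*0 = 0  (running total: -36)
S = -36

-36


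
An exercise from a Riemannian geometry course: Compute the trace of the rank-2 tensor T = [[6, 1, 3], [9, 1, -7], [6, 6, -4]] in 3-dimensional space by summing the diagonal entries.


The contraction (trace) of a rank-2 tensor is the sum of its diagonal elements.
Diagonal entries: A[1,1] = 6, A[2,2] = 1, A[3,3] = -4
Tr(A) = 6 + 1 + -4 = 3

3


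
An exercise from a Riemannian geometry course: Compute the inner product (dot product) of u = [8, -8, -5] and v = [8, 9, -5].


The inner product u . v = sum of u_i * v_i.
Term-by-term: 8 * 8, -8 * 9, -5 * -5
Products: 64, -72, 25
Sum = 64 + -72 + 25 = 17

17


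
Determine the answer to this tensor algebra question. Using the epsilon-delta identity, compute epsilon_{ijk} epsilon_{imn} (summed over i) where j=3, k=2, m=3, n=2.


Using the identity: epsilon_{ijk} epsilon_{imn} = delta_{jm} delta_{kn} - delta_{jn} delta_{km}.
delta_{33} = 1
delta_{22} = 1
delta_{32} = 0
delta_{23} = 0
Result = 1 * 1 - 0 * 0 = 1 - 0 = 1

1


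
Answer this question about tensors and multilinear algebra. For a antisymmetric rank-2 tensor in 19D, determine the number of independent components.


A antisymmetric rank-2 tensor in d dimensions has d(d-1)/2 independent components.
d = 19
d(d-1)/2 = 19 * 18 / 2 = 342 / 2 = 171

171


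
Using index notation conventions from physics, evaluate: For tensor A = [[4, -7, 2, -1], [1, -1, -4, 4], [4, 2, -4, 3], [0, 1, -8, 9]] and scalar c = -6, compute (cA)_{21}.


Scalar multiplication: (cA)_{ij} = c * A_{ij}.
c = -6
A_{21} = 1
(cA)_{21} = -6 * 1 = -6

-6


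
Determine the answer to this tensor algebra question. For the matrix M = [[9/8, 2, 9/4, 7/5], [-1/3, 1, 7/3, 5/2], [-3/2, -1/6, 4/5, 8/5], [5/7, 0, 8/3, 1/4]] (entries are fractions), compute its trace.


The trace is the sum of diagonal entries.
Diagonal: M[1,1] = 9/8, M[2,2] = 1, M[3,3] = 4/5, M[4,4] = 1/4
Tr(M) = 9/8 + 1 + 4/5 + 1/4
Computing step by step:
After adding M[1,1]: 9/8
After adding M[2,2]: 17/8
After adding M[3,3]: 117/40
After adding M[4,4]: 127/40
Tr(M) = 127/40

127/40


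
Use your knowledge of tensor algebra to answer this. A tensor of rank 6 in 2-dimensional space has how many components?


The number of components of a rank-r tensor in d dimensions is d^r.
Here d = 2 and r = 6.
2^6 = 64

64


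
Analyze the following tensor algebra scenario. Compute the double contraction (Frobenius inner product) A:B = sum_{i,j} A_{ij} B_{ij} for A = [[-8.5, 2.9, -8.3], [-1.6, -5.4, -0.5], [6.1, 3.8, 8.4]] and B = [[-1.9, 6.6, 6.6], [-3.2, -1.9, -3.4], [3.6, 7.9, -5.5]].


A:B = sum over all i,j of A_{ij} * B_{ij}.
Row 1: -8.5*-1.9=16.15, 2.9*6.6=19.14, -8.3*6.6=-54.78 => row sum = -19.49
Row 2: -1.6*-3.2=5.12, -5.4*-1.9=10.26, -0.5*-3.4=1.7 => row sum = 17.08
Row 3: 6.1*3.6=21.96, 3.8*7.9=30.02, 8.4*-5.5=-46.2 => row sum = 5.78
Total = -19.49 + 17.08 + 5.78 = 3.37

3.37


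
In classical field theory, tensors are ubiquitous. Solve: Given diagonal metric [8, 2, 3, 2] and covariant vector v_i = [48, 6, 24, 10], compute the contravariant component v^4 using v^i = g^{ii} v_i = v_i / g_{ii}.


To raise an index with a diagonal metric: v^i = v_i / g_{ii}.
For index 4: v_4 = 10, g_{44} = 2
v^4 = 10 / 2 = 5

5


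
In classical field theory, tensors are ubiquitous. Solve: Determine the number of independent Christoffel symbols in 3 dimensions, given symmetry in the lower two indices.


Christoffel symbols Gamma^k_{ij} are symmetric in i,j, so there are d * d(d+1)/2 independent symbols.
d = 3
d(d+1)/2 = 3 * 4 / 2 = 6
Total = 3 * 6 = 18

18


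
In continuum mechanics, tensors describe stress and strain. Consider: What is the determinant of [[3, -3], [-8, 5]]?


For a 2x2 matrix [[a, b], [c, d]], det = a*d - b*c.
a = 3, b = -3, c = -8, d = 5
a*d = 3 * 5 = 15
b*c = -3 * -8 = 24
det = 15 - 24 = -9

-9


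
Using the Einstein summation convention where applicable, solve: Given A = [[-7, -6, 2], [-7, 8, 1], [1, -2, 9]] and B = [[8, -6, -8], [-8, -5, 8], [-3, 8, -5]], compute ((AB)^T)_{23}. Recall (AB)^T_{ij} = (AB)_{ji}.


(AB)^T_{ij} = (AB)_{ji} = sum_k A_{jk} B_{ki}.
For i=2, j=3 we need (AB)_{32}:
A_{31} * B_{12} = 1 * -6 = -6
A_{32} * B_{22} = -2 * -5 = 10
A_{33} * B_{32} = 9 * 8 = 72
Sum = -6 + 10 + 72 = 76

76


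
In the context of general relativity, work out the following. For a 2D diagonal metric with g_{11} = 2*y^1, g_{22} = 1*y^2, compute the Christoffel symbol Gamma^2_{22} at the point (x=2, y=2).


For a diagonal metric, Gamma^k_{ij} = (1/2) g^{kk} (dg_{ik}/dx_j + dg_{jk}/dx_i - dg_{ij}/dx_k).
The metric is diagonal, so g_{ab} = 0 for a != b.
At the given point: g_{11} = 4, g_{22} = 4
g^{22} = 1/4
dg_{22}/dx_2 = dg_{22}/dx_2 = 4
dg_{22}/dx_2 = dg_{22}/dx_2 = 4
dg_{22}/dx_2 = dg_{22}/dx_2 = 4
Numerator = 4 + 4 - 4 = 4
Gamma^2_{22} = 4 / (2 * 4) = 1/2

1/2


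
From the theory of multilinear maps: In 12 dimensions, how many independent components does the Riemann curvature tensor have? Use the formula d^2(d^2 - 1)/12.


The Riemann tensor in d dimensions has d^2(d^2 - 1)/12 independent components.
d = 12, so d^2 = 144
d^2 - 1 = 143
d^2(d^2 - 1) = 144 * 143 = 20592
Divide by 12: 20592 / 12 = 1716

1716


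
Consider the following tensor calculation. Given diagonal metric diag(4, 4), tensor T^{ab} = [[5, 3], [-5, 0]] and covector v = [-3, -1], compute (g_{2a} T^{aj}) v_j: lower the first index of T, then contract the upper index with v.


Step 1: lower the first index. For a diagonal metric, g_{ia} T^{aj} = g_{ii} T^{ij} (no sum on i).
g_{22} = 4
S_2{}^1 = 4 * T^{21} = 4 * -5 = -20
S_2{}^2 = 4 * T^{22} = 4 * 0 = 0
Step 2: contract S_2{}^j with v_j.
S_2{}^1 * v_1 = -20 * -3 = 60
S_2{}^2 * v_2 = 0 * -1 = 0
Result = 60 + 0 = 60

60


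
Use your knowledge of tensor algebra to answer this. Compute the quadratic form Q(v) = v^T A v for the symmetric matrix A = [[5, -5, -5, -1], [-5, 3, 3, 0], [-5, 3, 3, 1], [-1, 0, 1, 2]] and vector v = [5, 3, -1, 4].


First compute Av:
(Av)_1 = 5*5 + -5*3 + -5*-1 + -1*4 = 11
(Av)_2 = -5*5 + 3*3 + 3*-1 + 0*4 = -19
(Av)_3 = -5*5 + 3*3 + 3*-1 + 1*4 = -15
(Av)_4 = -1*5 + 0*3 + 1*-1 + 2*4 = 2
Av = [11, -19, -15, 2]
Then v^T (Av) = 5*11 + 3*-19 + -1*-15 + 4*2
= 55 + -57 + 15 + 8 = 21

21


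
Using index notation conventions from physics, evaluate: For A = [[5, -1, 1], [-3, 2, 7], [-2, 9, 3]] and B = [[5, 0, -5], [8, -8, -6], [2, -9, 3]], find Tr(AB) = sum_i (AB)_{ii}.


Tr(AB) = sum_i (AB)_{ii} where (AB)_{ii} = sum_k A_{ik} B_{ki}.
(AB)_{11} = 5*5 + -1*8 + 1*2 = 19
(AB)_{22} = -3*0 + 2*-8 + 7*-9 = -79
(AB)_{33} = -2*-5 + 9*-6 + 3*3 = -35
Tr(AB) = 19 + -79 + -35 = -95

-95


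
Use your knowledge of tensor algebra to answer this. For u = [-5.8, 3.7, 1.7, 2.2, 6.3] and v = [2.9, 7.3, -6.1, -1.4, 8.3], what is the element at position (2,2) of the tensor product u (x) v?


The outer product entry T_{ij} = u_i * v_j.
We need i=2, j=2.
u_2 = 3.7, v_2 = 7.3
T_{2,2} = 3.7 * 7.3 = 27.01

27.01


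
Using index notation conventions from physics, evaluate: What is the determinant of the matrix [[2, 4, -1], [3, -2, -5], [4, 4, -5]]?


Expanding along the first row, det(A) = a11*M_11 - a12*M_12 + a13*M_13, where M_1j is the (1,j) minor.
Minor M_11 = -2*-5 - -5*4 = 30
Minor M_12 = 3*-5 - -5*4 = 5
Minor M_13 = 3*4 - -2*4 = 20
det = 2*(30) - 4*(5) + -1*(20)
    = 60 - 20 + -20
    = 20

20


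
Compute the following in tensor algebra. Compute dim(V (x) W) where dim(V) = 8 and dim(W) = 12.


The dimension of a tensor product is the product of dimensions.
dim(V) = 8, dim(W) = 12
dim(V (x) W) = 8 * 12 = 96

96


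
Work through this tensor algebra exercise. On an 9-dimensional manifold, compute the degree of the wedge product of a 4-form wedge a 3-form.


The degree of a wedge product is the sum of the degrees of the individual forms.
Degrees: 4, 3
Total degree = 4 + 3 = 7

7


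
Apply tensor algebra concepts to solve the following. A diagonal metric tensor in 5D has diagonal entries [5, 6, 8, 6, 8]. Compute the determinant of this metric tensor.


For a diagonal metric, the determinant is the product of diagonal entries.
Diagonal entries: 5, 6, 8, 6, 8
det(g) = 5 * 6 * 8 * 6 * 8 = 11520

11520


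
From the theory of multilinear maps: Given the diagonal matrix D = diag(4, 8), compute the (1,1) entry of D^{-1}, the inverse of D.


For a diagonal matrix, the inverse has entries (D^{-1})_{ii} = 1/d_{ii}.
The diagonal entries are: d_{11} = 4, d_{22} = 8
We need (D^{-1})_{11} = 1/d_{11} = 1/4 = 1/4

1/4


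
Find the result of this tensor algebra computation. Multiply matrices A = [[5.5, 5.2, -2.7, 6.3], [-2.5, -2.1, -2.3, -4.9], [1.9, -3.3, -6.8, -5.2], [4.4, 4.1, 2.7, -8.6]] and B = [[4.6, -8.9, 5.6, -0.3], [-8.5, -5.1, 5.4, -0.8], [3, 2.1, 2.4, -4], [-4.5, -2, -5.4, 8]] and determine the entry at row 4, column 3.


(AB)_{ij} = sum_k A_{ik} B_{kj}.
For i=4, j=3:
A_{41} * B_{13} = 4.4 * 5.6 = 24.64
A_{42} * B_{23} = 4.1 * 5.4 = 22.14
A_{43} * B_{33} = 2.7 * 2.4 = 6.48
A_{44} * B_{43} = -8.6 * -5.4 = 46.44
Sum = 24.64 + 22.14 + 6.48 + 46.44 = 99.7

99.7


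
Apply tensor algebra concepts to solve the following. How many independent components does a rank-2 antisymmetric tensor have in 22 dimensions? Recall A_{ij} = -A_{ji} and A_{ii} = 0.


An antisymmetric rank-2 tensor satisfies A_{ij} = -A_{ji}, so diagonal entries are zero.
The independent components are the upper-triangular entries: C(n, 2) = n(n-1)/2.
n = 22
C(22, 2) = 22 * 21 / 2 = 462 / 2 = 231

231


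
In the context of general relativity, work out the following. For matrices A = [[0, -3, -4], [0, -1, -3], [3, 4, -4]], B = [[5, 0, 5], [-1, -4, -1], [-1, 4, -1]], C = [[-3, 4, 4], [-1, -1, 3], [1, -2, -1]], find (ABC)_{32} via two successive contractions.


(ABC)_{32} = sum_m (AB)_{3m} C_{m2}. First compute row 3 of AB.
(AB)_{31} = 3*5 + 4*-1 + -4*-1 = 15
(AB)_{32} = 3*0 + 4*-4 + -4*4 = -32
(AB)_{33} = 3*5 + 4*-1 + -4*-1 = 15
Now contract with column 2 of C:
(AB)_{31} * C_{12} = 15 * 4 = 60
(AB)_{32} * C_{22} = -32 * -1 = 32
(AB)_{33} * C_{32} = 15 * -2 = -30
(ABC)_{32} = 60 + 32 + -30 = 62

62


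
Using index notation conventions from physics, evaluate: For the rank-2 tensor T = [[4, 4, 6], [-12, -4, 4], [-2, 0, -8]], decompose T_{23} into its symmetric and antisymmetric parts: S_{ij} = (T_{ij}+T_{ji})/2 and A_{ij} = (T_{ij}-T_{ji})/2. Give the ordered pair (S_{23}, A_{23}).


T_{23} = 4
T_{32} = 0
S_{23} = (4 + 0)/2 = 4/2 = 2
A_{23} = (4 - 0)/2 = 4/2 = 2
Check: S + A = 2 + 2 = 4 = T_{23}.

(2, 2)


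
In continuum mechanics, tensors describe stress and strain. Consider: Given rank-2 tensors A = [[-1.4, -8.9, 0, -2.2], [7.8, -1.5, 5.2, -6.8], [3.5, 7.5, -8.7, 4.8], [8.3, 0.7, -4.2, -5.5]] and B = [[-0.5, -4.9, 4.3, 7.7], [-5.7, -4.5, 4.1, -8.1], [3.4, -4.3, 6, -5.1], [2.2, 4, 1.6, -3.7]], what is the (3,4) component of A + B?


Tensor addition is component-wise: (A + B)_{ij} = A_{ij} + B_{ij}.
A_{34} = 4.8
B_{34} = -5.1
(A + B)_{34} = 4.8 + -5.1 = -0.3

-0.3


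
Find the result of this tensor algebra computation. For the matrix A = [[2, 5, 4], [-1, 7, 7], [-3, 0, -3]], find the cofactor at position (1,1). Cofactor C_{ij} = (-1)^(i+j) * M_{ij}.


To find cofactor C_{11}, delete row 1 and column 1.
The resulting 2x2 submatrix is: [[7, 7], [0, -3]]
Minor M_{11} = 7*-3 - 7*0
  = -21 - 0 = -21
Sign = (-1)^(1+1) = (-1)^2 = 1
Cofactor C_{11} = 1 * -21 = -21

-21


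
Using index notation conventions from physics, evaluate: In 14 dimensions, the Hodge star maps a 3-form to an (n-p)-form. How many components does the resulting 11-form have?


The Hodge dual of a p-form on an n-dimensional manifold is an (n-p)-form.
n = 14, p = 3, so dual degree = 14 - 3 = 11
The number of components is C(n, n-p) = C(14, 11) = 364

364


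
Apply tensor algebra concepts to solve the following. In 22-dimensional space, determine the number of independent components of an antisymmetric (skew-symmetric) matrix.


An antisymmetric rank-2 tensor satisfies A_{ij} = -A_{ji}, so diagonal entries are zero.
The independent components are the upper-triangular entries: C(n, 2) = n(n-1)/2.
n = 22
C(22, 2) = 22 * 21 / 2 = 462 / 2 = 231

231


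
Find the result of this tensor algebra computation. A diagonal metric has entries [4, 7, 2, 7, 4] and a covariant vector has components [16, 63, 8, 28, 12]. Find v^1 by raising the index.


To raise an index with a diagonal metric: v^i = v_i / g_{ii}.
For index 1: v_1 = 16, g_{11} = 4
v^1 = 16 / 4 = 4

4


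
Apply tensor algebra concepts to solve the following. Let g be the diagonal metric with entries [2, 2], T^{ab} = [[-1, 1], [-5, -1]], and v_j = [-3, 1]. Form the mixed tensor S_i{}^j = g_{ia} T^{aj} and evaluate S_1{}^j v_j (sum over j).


Step 1: lower the first index. For a diagonal metric, g_{ia} T^{aj} = g_{ii} T^{ij} (no sum on i).
g_{11} = 2
S_1{}^1 = 2 * T^{11} = 2 * -1 = -2
S_1{}^2 = 2 * T^{12} = 2 * 1 = 2
Step 2: contract S_1{}^j with v_j.
S_1{}^1 * v_1 = -2 * -3 = 6
S_1{}^2 * v_2 = 2 * 1 = 2
Result = 6 + 2 = 8

8


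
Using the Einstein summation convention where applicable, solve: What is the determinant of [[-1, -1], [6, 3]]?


For a 2x2 matrix [[a, b], [c, d]], det = a*d - b*c.
a = -1, b = -1, c = 6, d = 3
a*d = -1 * 3 = -3
b*c = -1 * 6 = -6
det = -3 - -6 = 3

3


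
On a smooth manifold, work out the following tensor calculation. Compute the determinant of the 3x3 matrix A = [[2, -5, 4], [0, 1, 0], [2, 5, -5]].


Expanding along the first row, det(A) = a11*M_11 - a12*M_12 + a13*M_13, where M_1j is the (1,j) minor.
Minor M_11 = 1*-5 - 0*5 = -5
Minor M_12 = 0*-5 - 0*2 = 0
Minor M_13 = 0*5 - 1*2 = -2
det = 2*(-5) - -5*(0) + 4*(-2)
    = -10 - 0 + -8
    = -18

-18


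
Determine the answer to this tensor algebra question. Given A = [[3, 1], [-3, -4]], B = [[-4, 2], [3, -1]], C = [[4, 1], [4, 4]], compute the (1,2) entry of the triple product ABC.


(ABC)_{12} = sum_m (AB)_{1m} C_{m2}. First compute row 1 of AB.
(AB)_{11} = 3*-4 + 1*3 = -9
(AB)_{12} = 3*2 + 1*-1 = 5
Now contract with column 2 of C:
(AB)_{11} * C_{12} = -9 * 1 = -9
(AB)_{12} * C_{22} = 5 * 4 = 20
(ABC)_{12} = -9 + 20 = 11

11


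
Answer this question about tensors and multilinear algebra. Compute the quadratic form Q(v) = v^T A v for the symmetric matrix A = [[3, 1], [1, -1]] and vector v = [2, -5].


First compute Av:
(Av)_1 = 3*2 + 1*-5 = 1
(Av)_2 = 1*2 + -1*-5 = 7
Av = [1, 7]
Then v^T (Av) = 2*1 + -5*7
= 2 + -35 = -33

-33


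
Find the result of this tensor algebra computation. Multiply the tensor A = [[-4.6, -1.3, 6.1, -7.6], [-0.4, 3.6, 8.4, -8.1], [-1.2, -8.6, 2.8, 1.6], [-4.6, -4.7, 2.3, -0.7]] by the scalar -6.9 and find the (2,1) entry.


Scalar multiplication: (cA)_{ij} = c * A_{ij}.
c = -6.9
A_{21} = -0.4
(cA)_{21} = -6.9 * -0.4 = 2.76

2.76


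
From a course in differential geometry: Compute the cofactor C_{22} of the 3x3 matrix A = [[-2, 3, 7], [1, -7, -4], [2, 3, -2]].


To find cofactor C_{22}, delete row 2 and column 2.
The resulting 2x2 submatrix is: [[-2, 7], [2, -2]]
Minor M_{22} = -2*-2 - 7*2
  = 4 - 14 = -10
Sign = (-1)^(2+2) = (-1)^4 = 1
Cofactor C_{22} = 1 * -10 = -10

-10


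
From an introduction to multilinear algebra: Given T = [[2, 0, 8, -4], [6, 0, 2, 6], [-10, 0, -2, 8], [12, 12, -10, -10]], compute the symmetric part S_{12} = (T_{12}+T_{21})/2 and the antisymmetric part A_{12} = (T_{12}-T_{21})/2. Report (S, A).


T_{12} = 0
T_{21} = 6
S_{12} = (0 + 6)/2 = 6/2 = 3
A_{12} = (0 - 6)/2 = -6/2 = -3
Check: S + A = 3 + -3 = 0 = T_{12}.

(3, -3)


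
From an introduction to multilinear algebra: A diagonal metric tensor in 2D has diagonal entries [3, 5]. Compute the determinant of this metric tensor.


For a diagonal metric, the determinant is the product of diagonal entries.
Diagonal entries: 3, 5
det(g) = 3 * 5 = 15

15


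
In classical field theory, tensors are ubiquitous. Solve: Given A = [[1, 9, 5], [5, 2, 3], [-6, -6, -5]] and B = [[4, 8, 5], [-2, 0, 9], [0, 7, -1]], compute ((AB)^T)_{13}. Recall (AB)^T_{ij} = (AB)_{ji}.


(AB)^T_{ij} = (AB)_{ji} = sum_k A_{jk} B_{ki}.
For i=1, j=3 we need (AB)_{31}:
A_{31} * B_{11} = -6 * 4 = -24
A_{32} * B_{21} = -6 * -2 = 12
A_{33} * B_{31} = -5 * 0 = 0
Sum = -24 + 12 + 0 = -12

-12


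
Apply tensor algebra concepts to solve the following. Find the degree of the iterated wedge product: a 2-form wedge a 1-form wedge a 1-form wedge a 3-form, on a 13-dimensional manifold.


The degree of a wedge product is the sum of the degrees of the individual forms.
Degrees: 2, 1, 1, 3
Total degree = 2 + 1 + 1 + 3 = 7

7


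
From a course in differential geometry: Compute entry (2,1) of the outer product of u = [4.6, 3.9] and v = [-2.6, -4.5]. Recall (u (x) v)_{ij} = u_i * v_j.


The outer product entry T_{ij} = u_i * v_j.
We need i=2, j=1.
u_2 = 3.9, v_1 = -2.6
T_{2,1} = 3.9 * -2.6 = -10.14

-10.14


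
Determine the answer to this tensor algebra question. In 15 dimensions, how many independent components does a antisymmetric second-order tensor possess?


A antisymmetric rank-2 tensor in d dimensions has d(d-1)/2 independent components.
d = 15
d(d-1)/2 = 15 * 14 / 2 = 210 / 2 = 105

105


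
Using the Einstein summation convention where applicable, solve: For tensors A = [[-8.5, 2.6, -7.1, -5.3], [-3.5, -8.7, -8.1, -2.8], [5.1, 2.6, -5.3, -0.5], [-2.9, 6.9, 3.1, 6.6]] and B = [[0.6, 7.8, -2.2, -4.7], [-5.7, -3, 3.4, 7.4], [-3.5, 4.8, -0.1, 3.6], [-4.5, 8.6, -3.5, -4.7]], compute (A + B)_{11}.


Tensor addition is component-wise: (A + B)_{ij} = A_{ij} + B_{ij}.
A_{11} = -8.5
B_{11} = 0.6
(A + B)_{11} = -8.5 + 0.6 = -7.9

-7.9


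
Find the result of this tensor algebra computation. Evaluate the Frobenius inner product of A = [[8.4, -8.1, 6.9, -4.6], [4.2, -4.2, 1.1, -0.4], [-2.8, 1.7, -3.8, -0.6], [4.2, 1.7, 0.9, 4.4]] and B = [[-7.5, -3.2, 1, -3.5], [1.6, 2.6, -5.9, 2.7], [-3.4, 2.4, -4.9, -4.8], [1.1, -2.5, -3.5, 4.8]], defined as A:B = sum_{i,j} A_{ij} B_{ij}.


A:B = sum over all i,j of A_{ij} * B_{ij}.
Row 1: 8.4*-7.5=-63, -8.1*-3.2=25.92, 6.9*1=6.9, -4.6*-3.5=16.1 => row sum = -14.08
Row 2: 4.2*1.6=6.72, -4.2*2.6=-10.92, 1.1*-5.9=-6.49, -0.4*2.7=-1.08 => row sum = -11.77
Row 3: -2.8*-3.4=9.52, 1.7*2.4=4.08, -3.8*-4.9=18.62, -0.6*-4.8=2.88 => row sum = 35.1
Row 4: 4.2*1.1=4.62, 1.7*-2.5=-4.25, 0.9*-3.5=-3.15, 4.4*4.8=21.12 => row sum = 18.34
Total = -14.08 + -11.77 + 35.1 + 18.34 = 27.59

27.59


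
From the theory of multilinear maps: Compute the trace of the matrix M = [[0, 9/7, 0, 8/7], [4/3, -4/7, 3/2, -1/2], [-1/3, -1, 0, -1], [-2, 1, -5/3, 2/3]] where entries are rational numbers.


The trace is the sum of diagonal entries.
Diagonal: M[1,1] = 0, M[2,2] = -4/7, M[3,3] = 0, M[4,4] = 2/3
Tr(M) = 0 + -4/7 + 0 + 2/3
Computing step by step:
After adding M[1,1]: 0
After adding M[2,2]: -4/7
After adding M[3,3]: -4/7
After adding M[4,4]: 2/21
Tr(M) = 2/21

2/21


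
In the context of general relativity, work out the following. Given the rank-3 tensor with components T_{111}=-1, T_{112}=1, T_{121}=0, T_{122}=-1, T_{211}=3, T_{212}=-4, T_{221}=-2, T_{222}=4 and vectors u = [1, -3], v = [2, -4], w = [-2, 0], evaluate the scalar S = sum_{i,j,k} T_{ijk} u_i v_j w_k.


S = sum over i,j,k of T_{ijk} u_i v_j w_k. Expanding all 8 terms:
T_{111}*u_1*v_1*w_1 = -1*1*2*-2 = 4  (running total: 4)
T_{112}*u_1*v_1*w_2 = 1*1*2*0 = 0  (running total: 4)
T_{121}*u_1*v_2*w_1 = 0*1*-4*-2 = 0  (running total: 4)
T_{122}*u_1*v_2*w_2 = -1*1*-4*0 = 0  (running total: 4)
T_{211}*u_2*v_1*w_1 = 3*-3*2*-2 = 36  (running total: 40)
T_{212}*u_2*v_1*w_2 = -4*-3*2*0 = 0  (running total: 40)
T_{221}*u_2*v_2*w_1 = -2*-3*-4*-2 = 48  (running total: 88)
T_{222}*u_2*v_2*w_2 = 4*-3*-4*0 = 0  (running total: 88)
S = 88

88


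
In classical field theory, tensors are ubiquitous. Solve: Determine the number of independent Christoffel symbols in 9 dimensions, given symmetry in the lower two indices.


Christoffel symbols Gamma^k_{ij} are symmetric in i,j, so there are d * d(d+1)/2 independent symbols.
d = 9
d(d+1)/2 = 9 * 10 / 2 = 45
Total = 9 * 45 = 405

405


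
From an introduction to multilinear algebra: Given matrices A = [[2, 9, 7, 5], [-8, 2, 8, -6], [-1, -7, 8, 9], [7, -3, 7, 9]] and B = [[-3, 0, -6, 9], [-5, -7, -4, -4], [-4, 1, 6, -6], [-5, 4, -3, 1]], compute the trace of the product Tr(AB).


Tr(AB) = sum_i (AB)_{ii} where (AB)_{ii} = sum_k A_{ik} B_{ki}.
(AB)_{11} = 2*-3 + 9*-5 + 7*-4 + 5*-5 = -104
(AB)_{22} = -8*0 + 2*-7 + 8*1 + -6*4 = -30
(AB)_{33} = -1*-6 + -7*-4 + 8*6 + 9*-3 = 55
(AB)_{44} = 7*9 + -3*-4 + 7*-6 + 9*1 = 42
Tr(AB) = -104 + -30 + 55 + 42 = -37

-37


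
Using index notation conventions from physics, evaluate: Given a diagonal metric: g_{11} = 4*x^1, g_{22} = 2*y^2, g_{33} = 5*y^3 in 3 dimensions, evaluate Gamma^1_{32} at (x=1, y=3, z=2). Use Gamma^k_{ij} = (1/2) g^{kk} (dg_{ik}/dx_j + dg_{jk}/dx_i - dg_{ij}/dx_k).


For a diagonal metric, Gamma^k_{ij} = (1/2) g^{kk} (dg_{ik}/dx_j + dg_{jk}/dx_i - dg_{ij}/dx_k).
The metric is diagonal, so g_{ab} = 0 for a != b.
At the given point: g_{11} = 4, g_{22} = 18, g_{33} = 135
g^{11} = 1/4
dg_{31}/dx_2 = 0 (off-diagonal)
dg_{21}/dx_3 = 0 (off-diagonal)
dg_{32}/dx_1 = 0 (off-diagonal)
Numerator = 0 + 0 - 0 = 0
Gamma^1_{32} = 0 / (2 * 4) = 0

0


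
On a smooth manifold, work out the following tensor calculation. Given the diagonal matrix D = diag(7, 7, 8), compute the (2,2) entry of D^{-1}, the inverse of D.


For a diagonal matrix, the inverse has entries (D^{-1})_{ii} = 1/d_{ii}.
The diagonal entries are: d_{11} = 7, d_{22} = 7, d_{33} = 8
We need (D^{-1})_{22} = 1/d_{22} = 1/7 = 1/7

1/7


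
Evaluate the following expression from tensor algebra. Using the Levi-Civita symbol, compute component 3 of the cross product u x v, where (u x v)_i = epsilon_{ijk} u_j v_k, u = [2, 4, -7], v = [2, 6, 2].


(u x v)_3 = sum_{j,k} epsilon_{3jk} u_j v_k. Only permutations of (1,2,3) contribute; the two non-zero terms are:
eps_{312} u_1 v_2 = 1 * 2 * 6 = 12
eps_{321} u_2 v_1 = -1 * 4 * 2 = -8
(u x v)_3 = 4

4


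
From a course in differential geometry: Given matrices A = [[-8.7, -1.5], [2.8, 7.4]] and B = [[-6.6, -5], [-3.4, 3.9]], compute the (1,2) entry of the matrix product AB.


(AB)_{ij} = sum_k A_{ik} B_{kj}.
For i=1, j=2:
A_{11} * B_{12} = -8.7 * -5 = 43.5
A_{12} * B_{22} = -1.5 * 3.9 = -5.85
Sum = 43.5 + -5.85 = 37.65

37.65


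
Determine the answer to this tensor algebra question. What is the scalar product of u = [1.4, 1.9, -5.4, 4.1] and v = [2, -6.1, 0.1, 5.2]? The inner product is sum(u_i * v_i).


The inner product u . v = sum of u_i * v_i.
Term-by-term: 1.4 * 2, 1.9 * -6.1, -5.4 * 0.1, 4.1 * 5.2
Products: 2.8, -11.59, -0.54, 21.32
Sum = 2.8 + -11.59 + -0.54 + 21.32 = 11.99

11.99


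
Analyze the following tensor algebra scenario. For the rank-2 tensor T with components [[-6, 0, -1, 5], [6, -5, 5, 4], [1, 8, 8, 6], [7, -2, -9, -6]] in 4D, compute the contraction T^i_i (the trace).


The contraction (trace) of a rank-2 tensor is the sum of its diagonal elements.
Diagonal entries: A[1,1] = -6, A[2,2] = -5, A[3,3] = 8, A[4,4] = -6
Tr(A) = -6 + -5 + 8 + -6 = -9

-9


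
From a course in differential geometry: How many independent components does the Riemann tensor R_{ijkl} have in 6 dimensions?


The Riemann tensor in d dimensions has d^2(d^2 - 1)/12 independent components.
d = 6, so d^2 = 36
d^2 - 1 = 35
d^2(d^2 - 1) = 36 * 35 = 1260
Divide by 12: 1260 / 12 = 105

105


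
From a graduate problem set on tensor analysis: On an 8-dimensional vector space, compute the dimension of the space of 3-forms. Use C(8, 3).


The dimension of the space of p-forms on an n-dimensional space is C(n, p).
n = 8, p = 3
C(8, 3) = 8! / (3! * 5!) = 56

56


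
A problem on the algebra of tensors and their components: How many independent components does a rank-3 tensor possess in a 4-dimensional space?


The number of components of a rank-r tensor in d dimensions is d^r.
Here d = 4 and r = 3.
4^3 = 64

64


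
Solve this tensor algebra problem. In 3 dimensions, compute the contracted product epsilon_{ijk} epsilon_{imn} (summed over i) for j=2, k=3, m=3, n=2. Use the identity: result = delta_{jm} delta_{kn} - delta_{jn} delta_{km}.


Using the identity: epsilon_{ijk} epsilon_{imn} = delta_{jm} delta_{kn} - delta_{jn} delta_{km}.
delta_{23} = 0
delta_{32} = 0
delta_{22} = 1
delta_{33} = 1
Result = 0 * 0 - 1 * 1 = 0 - 1 = -1

-1


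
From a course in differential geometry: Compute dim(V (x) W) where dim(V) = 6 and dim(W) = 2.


The dimension of a tensor product is the product of dimensions.
dim(V) = 6, dim(W) = 2
dim(V (x) W) = 6 * 2 = 12

12


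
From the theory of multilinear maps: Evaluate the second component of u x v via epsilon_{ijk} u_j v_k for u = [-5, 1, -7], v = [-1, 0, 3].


(u x v)_2 = sum_{j,k} epsilon_{2jk} u_j v_k. Only permutations of (1,2,3) contribute; the two non-zero terms are:
eps_{213} u_1 v_3 = -1 * -5 * 3 = 15
eps_{231} u_3 v_1 = 1 * -7 * -1 = 7
(u x v)_2 = 22

22


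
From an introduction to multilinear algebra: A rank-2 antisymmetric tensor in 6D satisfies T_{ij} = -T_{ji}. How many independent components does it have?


An antisymmetric rank-2 tensor satisfies A_{ij} = -A_{ji}, so diagonal entries are zero.
The independent components are the upper-triangular entries: C(n, 2) = n(n-1)/2.
n = 6
C(6, 2) = 6 * 5 / 2 = 30 / 2 = 15

15


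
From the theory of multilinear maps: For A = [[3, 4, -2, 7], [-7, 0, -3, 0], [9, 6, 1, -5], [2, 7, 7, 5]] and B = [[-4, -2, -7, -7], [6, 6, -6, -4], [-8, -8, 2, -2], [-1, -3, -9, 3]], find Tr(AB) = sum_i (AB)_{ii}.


Tr(AB) = sum_i (AB)_{ii} where (AB)_{ii} = sum_k A_{ik} B_{ki}.
(AB)_{11} = 3*-4 + 4*6 + -2*-8 + 7*-1 = 21
(AB)_{22} = -7*-2 + 0*6 + -3*-8 + 0*-3 = 38
(AB)_{33} = 9*-7 + 6*-6 + 1*2 + -5*-9 = -52
(AB)_{44} = 2*-7 + 7*-4 + 7*-2 + 5*3 = -41
Tr(AB) = 21 + 38 + -52 + -41 = -34

-34


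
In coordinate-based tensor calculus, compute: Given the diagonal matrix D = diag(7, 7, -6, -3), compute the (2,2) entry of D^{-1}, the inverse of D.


For a diagonal matrix, the inverse has entries (D^{-1})_{ii} = 1/d_{ii}.
The diagonal entries are: d_{11} = 7, d_{22} = 7, d_{33} = -6, d_{44} = -3
We need (D^{-1})_{22} = 1/d_{22} = 1/7 = 1/7

1/7


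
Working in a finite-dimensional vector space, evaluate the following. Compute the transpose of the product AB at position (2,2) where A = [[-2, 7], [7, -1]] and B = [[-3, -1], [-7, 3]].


(AB)^T_{ij} = (AB)_{ji} = sum_k A_{jk} B_{ki}.
For i=2, j=2 we need (AB)_{22}:
A_{21} * B_{12} = 7 * -1 = -7
A_{22} * B_{22} = -1 * 3 = -3
Sum = -7 + -3 = -10

-10


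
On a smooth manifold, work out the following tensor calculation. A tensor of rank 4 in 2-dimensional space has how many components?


The number of components of a rank-r tensor in d dimensions is d^r.
Here d = 2 and r = 4.
2^4 = 16

16


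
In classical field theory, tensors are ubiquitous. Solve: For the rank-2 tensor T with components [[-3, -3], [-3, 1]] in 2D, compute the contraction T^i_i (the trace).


The contraction (trace) of a rank-2 tensor is the sum of its diagonal elements.
Diagonal entries: A[1,1] = -3, A[2,2] = 1
Tr(A) = -3 + 1 = -2

-2


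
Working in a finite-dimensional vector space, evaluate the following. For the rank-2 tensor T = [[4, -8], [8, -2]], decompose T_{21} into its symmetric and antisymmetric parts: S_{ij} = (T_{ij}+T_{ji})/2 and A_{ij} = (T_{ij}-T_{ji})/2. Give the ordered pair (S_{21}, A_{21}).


T_{21} = 8
T_{12} = -8
S_{21} = (8 + -8)/2 = 0/2 = 0
A_{21} = (8 - -8)/2 = 16/2 = 8
Check: S + A = 0 + 8 = 8 = T_{21}.

(0, 8)


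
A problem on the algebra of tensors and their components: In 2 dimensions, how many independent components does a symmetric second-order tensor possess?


A symmetric rank-2 tensor in d dimensions has d(d+1)/2 independent components.
d = 2
d(d+1)/2 = 2 * 3 / 2 = 6 / 2 = 3

3


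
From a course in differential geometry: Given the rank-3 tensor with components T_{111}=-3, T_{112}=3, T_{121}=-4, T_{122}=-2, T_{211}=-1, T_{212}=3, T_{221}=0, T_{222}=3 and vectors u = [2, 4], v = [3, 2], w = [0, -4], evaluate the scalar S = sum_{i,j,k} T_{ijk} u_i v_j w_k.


S = sum over i,j,k of T_{ijk} u_i v_j w_k. Expanding all 8 terms:
T_{111}*u_1*v_1*w_1 = -3*2*3*0 = 0  (running total: 0)
T_{112}*u_1*v_1*w_2 = 3*2*3*-4 = -72  (running total: -72)
T_{121}*u_1*v_2*w_1 = -4*2*2*0 = 0  (running total: -72)
T_{122}*u_1*v_2*w_2 = -2*2*2*-4 = 32  (running total: -40)
T_{211}*u_2*v_1*w_1 = -1*4*3*0 = 0  (running total: -40)
T_{212}*u_2*v_1*w_2 = 3*4*3*-4 = -144  (running total: -184)
T_{221}*u_2*v_2*w_1 = 0*4*2*0 = 0  (running total: -184)
T_{222}*u_2*v_2*w_2 = 3*4*2*-4 = -96  (running total: -280)
S = -280

-280
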